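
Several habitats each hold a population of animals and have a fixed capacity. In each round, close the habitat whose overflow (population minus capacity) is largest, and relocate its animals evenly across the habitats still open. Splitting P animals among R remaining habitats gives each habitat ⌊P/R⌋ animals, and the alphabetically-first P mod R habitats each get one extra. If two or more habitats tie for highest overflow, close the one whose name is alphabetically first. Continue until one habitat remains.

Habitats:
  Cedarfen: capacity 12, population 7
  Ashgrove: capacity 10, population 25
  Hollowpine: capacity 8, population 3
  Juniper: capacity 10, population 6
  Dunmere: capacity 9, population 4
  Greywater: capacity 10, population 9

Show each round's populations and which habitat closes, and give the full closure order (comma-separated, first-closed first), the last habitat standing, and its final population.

Closure order: Ashgrove, Greywater, Cedarfen, Dunmere, Hollowpine
Last habitat: Juniper with 54 animals

Round 1: Ashgrove=25 Cedarfen=7 Dunmere=4 Greywater=9 Hollowpine=3 Juniper=6 → close Ashgrove (overflow 15)
  25÷5 = 5 each, +1 to first 0
Round 2: Cedarfen=12 Dunmere=9 Greywater=14 Hollowpine=8 Juniper=11 → close Greywater (overflow 4)
  14÷4 = 3 each, +1 to first 2
Round 3: Cedarfen=16 Dunmere=13 Hollowpine=11 Juniper=14 → close Cedarfen (overflow 4)
  16÷3 = 5 each, +1 to first 1
Round 4: Dunmere=19 Hollowpine=16 Juniper=19 → close Dunmere (overflow 10)
  19÷2 = 9 each, +1 to first 1
Round 5: Hollowpine=26 Juniper=28 → close Hollowpine (overflow 18)
  26÷1 = 26 each, +1 to first 0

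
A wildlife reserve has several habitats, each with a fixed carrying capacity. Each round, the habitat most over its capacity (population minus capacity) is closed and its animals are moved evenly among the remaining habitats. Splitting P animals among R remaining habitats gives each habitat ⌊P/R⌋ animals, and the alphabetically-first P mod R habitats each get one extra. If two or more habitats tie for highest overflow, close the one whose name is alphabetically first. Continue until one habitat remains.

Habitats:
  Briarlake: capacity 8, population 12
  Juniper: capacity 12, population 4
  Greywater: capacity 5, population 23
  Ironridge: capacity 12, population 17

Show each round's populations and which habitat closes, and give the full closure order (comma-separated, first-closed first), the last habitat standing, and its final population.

Closure order: Greywater, Ironridge, Briarlake
Last habitat: Juniper with 56 animals

Round 1: Briarlake=12 Greywater=23 Ironridge=17 Juniper=4 → close Greywater (overflow 18)
  23÷3 = 7 each, +1 to first 2
Round 2: Briarlake=20 Ironridge=25 Juniper=11 → close Ironridge (overflow 13)
  25÷2 = 12 each, +1 to first 1
Round 3: Briarlake=33 Juniper=23 → close Briarlake (overflow 25)
  33÷1 = 33 each, +1 to first 0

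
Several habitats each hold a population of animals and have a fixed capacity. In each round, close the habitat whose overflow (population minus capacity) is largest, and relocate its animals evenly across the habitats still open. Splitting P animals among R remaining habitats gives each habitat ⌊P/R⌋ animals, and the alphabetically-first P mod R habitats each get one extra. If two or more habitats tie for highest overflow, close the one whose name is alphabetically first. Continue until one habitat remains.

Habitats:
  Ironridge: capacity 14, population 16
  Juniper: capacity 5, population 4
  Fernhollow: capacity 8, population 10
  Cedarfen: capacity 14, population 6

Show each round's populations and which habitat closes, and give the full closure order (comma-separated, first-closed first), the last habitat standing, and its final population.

Closure order: Fernhollow, Ironridge, Juniper
Last habitat: Cedarfen with 36 animals

Round 1: Cedarfen=6 Fernhollow=10 Ironridge=16 Juniper=4 → close Fernhollow (overflow 2)
  10÷3 = 3 each, +1 to first 1
Round 2: Cedarfen=10 Ironridge=19 Juniper=7 → close Ironridge (overflow 5)
  19÷2 = 9 each, +1 to first 1
Round 3: Cedarfen=20 Juniper=16 → close Juniper (overflow 11)
  16÷1 = 16 each, +1 to first 0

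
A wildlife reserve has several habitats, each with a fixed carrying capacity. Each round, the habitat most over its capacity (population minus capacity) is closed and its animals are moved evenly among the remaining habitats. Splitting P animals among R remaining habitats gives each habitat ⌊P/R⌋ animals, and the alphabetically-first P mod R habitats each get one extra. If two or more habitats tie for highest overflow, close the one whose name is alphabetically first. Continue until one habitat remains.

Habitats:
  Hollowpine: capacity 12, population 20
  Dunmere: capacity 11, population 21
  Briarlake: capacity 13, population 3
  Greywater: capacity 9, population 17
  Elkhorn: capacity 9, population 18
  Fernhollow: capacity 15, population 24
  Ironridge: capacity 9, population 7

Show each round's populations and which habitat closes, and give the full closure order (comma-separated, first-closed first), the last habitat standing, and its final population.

Round 1: Briarlake=3 Dunmere=21 Elkhorn=18 Fernhollow=24 Greywater=17 Hollowpine=20 Ironridge=7 → close Dunmere (overflow 10)
  21÷6 = 3 each, +1 to first 3
Round 2: Briarlake=7 Elkhorn=22 Fernhollow=28 Greywater=20 Hollowpine=23 Ironridge=10 → close Elkhorn (overflow 13)
  22÷5 = 4 each, +1 to first 2
Round 3: Briarlake=12 Fernhollow=33 Greywater=24 Hollowpine=27 Ironridge=14 → close Fernhollow (overflow 18)
  33÷4 = 8 each, +1 to first 1
Round 4: Briarlake=21 Greywater=32 Hollowpine=35 Ironridge=22 → close Greywater (overflow 23)
  32÷3 = 10 each, +1 to first 2
Round 5: Briarlake=32 Hollowpine=46 Ironridge=32 → close Hollowpine (overflow 34)
  46÷2 = 23 each, +1 to first 0
Round 6: Briarlake=55 Ironridge=55 → close Ironridge (overflow 46)
  55÷1 = 55 each, +1 to first 0

Closure order: Dunmere, Elkhorn, Fernhollow, Greywater, Hollowpine, Ironridge
Last habitat: Briarlake with 110 animals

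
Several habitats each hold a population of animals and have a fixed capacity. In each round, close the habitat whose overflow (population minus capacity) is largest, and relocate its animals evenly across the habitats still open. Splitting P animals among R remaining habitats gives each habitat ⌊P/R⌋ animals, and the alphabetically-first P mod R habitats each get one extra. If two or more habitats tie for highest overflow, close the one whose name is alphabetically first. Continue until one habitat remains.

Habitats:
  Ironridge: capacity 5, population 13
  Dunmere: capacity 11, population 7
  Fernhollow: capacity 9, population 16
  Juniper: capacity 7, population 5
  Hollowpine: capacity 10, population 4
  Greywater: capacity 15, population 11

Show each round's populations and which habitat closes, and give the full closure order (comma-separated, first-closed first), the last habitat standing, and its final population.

Closure order: Ironridge, Fernhollow, Dunmere, Greywater, Juniper
Last habitat: Hollowpine with 56 animals

Round 1: Dunmere=7 Fernhollow=16 Greywater=11 Hollowpine=4 Ironridge=13 Juniper=5 → close Ironridge (overflow 8)
  13÷5 = 2 each, +1 to first 3
Round 2: Dunmere=10 Fernhollow=19 Greywater=14 Hollowpine=6 Juniper=7 → close Fernhollow (overflow 10)
  19÷4 = 4 each, +1 to first 3
Round 3: Dunmere=15 Greywater=19 Hollowpine=11 Juniper=11 → close Dunmere (overflow 4)
  15÷3 = 5 each, +1 to first 0
Round 4: Greywater=24 Hollowpine=16 Juniper=16 → close Greywater (overflow 9)
  24÷2 = 12 each, +1 to first 0
Round 5: Hollowpine=28 Juniper=28 → close Juniper (overflow 21)
  28÷1 = 28 each, +1 to first 0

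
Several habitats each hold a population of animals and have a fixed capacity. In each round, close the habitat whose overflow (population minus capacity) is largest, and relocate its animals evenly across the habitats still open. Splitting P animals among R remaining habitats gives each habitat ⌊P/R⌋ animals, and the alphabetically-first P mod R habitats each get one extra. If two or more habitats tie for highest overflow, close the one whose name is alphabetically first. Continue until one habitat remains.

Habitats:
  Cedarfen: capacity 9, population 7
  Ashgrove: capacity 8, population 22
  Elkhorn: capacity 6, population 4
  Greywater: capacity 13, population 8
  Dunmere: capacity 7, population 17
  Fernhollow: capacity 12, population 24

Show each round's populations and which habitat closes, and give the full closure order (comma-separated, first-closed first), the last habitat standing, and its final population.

Round 1: Ashgrove=22 Cedarfen=7 Dunmere=17 Elkhorn=4 Fernhollow=24 Greywater=8 → close Ashgrove (overflow 14)
  22÷5 = 4 each, +1 to first 2
Round 2: Cedarfen=12 Dunmere=22 Elkhorn=8 Fernhollow=28 Greywater=12 → close Fernhollow (overflow 16)
  28÷4 = 7 each, +1 to first 0
Round 3: Cedarfen=19 Dunmere=29 Elkhorn=15 Greywater=19 → close Dunmere (overflow 22)
  29÷3 = 9 each, +1 to first 2
Round 4: Cedarfen=29 Elkhorn=25 Greywater=28 → close Cedarfen (overflow 20)
  29÷2 = 14 each, +1 to first 1
Round 5: Elkhorn=40 Greywater=42 → close Elkhorn (overflow 34)
  40÷1 = 40 each, +1 to first 0

Closure order: Ashgrove, Fernhollow, Dunmere, Cedarfen, Elkhorn
Last habitat: Greywater with 82 animals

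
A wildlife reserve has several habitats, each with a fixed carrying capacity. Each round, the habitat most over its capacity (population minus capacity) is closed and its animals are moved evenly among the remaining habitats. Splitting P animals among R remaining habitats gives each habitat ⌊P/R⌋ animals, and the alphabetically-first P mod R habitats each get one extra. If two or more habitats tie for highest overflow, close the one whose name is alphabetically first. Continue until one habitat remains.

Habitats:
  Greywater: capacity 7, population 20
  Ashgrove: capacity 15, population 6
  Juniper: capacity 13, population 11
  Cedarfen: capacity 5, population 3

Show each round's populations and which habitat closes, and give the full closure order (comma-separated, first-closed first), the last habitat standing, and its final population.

Round 1: Ashgrove=6 Cedarfen=3 Greywater=20 Juniper=11 → close Greywater (overflow 13)
  20÷3 = 6 each, +1 to first 2
Round 2: Ashgrove=13 Cedarfen=10 Juniper=17 → close Cedarfen (overflow 5)
  10÷2 = 5 each, +1 to first 0
Round 3: Ashgrove=18 Juniper=22 → close Juniper (overflow 9)
  22÷1 = 22 each, +1 to first 0

Closure order: Greywater, Cedarfen, Juniper
Last habitat: Ashgrove with 40 animals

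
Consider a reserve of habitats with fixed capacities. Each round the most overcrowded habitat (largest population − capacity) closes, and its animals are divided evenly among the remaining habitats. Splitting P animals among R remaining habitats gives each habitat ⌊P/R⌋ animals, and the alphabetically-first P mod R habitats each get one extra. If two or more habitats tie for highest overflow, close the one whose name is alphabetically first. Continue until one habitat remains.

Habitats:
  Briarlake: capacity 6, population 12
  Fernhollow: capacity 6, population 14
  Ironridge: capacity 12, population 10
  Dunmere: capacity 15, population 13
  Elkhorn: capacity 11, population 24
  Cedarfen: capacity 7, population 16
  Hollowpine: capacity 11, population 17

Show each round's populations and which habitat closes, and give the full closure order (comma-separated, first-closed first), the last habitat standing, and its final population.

Closure order: Elkhorn, Cedarfen, Fernhollow, Briarlake, Hollowpine, Dunmere
Last habitat: Ironridge with 106 animals

Round 1: Briarlake=12 Cedarfen=16 Dunmere=13 Elkhorn=24 Fernhollow=14 Hollowpine=17 Ironridge=10 → close Elkhorn (overflow 13)
  24÷6 = 4 each, +1 to first 0
Round 2: Briarlake=16 Cedarfen=20 Dunmere=17 Fernhollow=18 Hollowpine=21 Ironridge=14 → close Cedarfen (overflow 13)
  20÷5 = 4 each, +1 to first 0
Round 3: Briarlake=20 Dunmere=21 Fernhollow=22 Hollowpine=25 Ironridge=18 → close Fernhollow (overflow 16)
  22÷4 = 5 each, +1 to first 2
Round 4: Briarlake=26 Dunmere=27 Hollowpine=30 Ironridge=23 → close Briarlake (overflow 20)
  26÷3 = 8 each, +1 to first 2
Round 5: Dunmere=36 Hollowpine=39 Ironridge=31 → close Hollowpine (overflow 28)
  39÷2 = 19 each, +1 to first 1
Round 6: Dunmere=56 Ironridge=50 → close Dunmere (overflow 41)
  56÷1 = 56 each, +1 to first 0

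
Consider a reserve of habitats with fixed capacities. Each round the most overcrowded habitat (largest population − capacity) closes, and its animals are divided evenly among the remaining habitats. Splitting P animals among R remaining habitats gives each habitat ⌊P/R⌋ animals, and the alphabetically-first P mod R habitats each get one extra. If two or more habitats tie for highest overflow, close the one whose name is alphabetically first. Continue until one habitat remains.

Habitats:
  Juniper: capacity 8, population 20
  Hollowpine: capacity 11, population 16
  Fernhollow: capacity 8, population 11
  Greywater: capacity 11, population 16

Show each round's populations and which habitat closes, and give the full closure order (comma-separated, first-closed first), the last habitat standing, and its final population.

Closure order: Juniper, Greywater, Fernhollow
Last habitat: Hollowpine with 63 animals

Round 1: Fernhollow=11 Greywater=16 Hollowpine=16 Juniper=20 → close Juniper (overflow 12)
  20÷3 = 6 each, +1 to first 2
Round 2: Fernhollow=18 Greywater=23 Hollowpine=22 → close Greywater (overflow 12)
  23÷2 = 11 each, +1 to first 1
Round 3: Fernhollow=30 Hollowpine=33 → close Fernhollow (overflow 22)
  30÷1 = 30 each, +1 to first 0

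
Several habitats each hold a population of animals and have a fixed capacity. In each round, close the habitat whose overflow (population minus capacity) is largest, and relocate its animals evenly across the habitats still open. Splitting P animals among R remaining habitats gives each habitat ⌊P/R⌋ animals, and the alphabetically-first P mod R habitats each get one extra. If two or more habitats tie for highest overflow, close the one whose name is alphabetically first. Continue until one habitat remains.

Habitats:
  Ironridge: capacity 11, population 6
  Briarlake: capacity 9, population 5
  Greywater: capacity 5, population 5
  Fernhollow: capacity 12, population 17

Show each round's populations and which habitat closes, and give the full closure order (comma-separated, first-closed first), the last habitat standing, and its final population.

Round 1: Briarlake=5 Fernhollow=17 Greywater=5 Ironridge=6 → close Fernhollow (overflow 5)
  17÷3 = 5 each, +1 to first 2
Round 2: Briarlake=11 Greywater=11 Ironridge=11 → close Greywater (overflow 6)
  11÷2 = 5 each, +1 to first 1
Round 3: Briarlake=17 Ironridge=16 → close Briarlake (overflow 8)
  17÷1 = 17 each, +1 to first 0

Closure order: Fernhollow, Greywater, Briarlake
Last habitat: Ironridge with 33 animals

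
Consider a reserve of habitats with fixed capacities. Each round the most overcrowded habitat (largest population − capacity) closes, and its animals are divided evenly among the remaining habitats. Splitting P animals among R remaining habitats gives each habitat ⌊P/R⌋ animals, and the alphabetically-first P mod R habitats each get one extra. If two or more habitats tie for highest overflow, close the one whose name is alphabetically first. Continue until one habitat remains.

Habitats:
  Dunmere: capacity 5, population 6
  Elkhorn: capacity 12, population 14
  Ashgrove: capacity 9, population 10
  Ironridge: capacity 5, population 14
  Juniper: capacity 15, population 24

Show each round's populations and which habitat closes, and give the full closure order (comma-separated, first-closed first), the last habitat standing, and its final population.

Round 1: Ashgrove=10 Dunmere=6 Elkhorn=14 Ironridge=14 Juniper=24 → close Ironridge (overflow 9)
  14÷4 = 3 each, +1 to first 2
Round 2: Ashgrove=14 Dunmere=10 Elkhorn=17 Juniper=27 → close Juniper (overflow 12)
  27÷3 = 9 each, +1 to first 0
Round 3: Ashgrove=23 Dunmere=19 Elkhorn=26 → close Ashgrove (overflow 14)
  23÷2 = 11 each, +1 to first 1
Round 4: Dunmere=31 Elkhorn=37 → close Dunmere (overflow 26)
  31÷1 = 31 each, +1 to first 0

Closure order: Ironridge, Juniper, Ashgrove, Dunmere
Last habitat: Elkhorn with 68 animals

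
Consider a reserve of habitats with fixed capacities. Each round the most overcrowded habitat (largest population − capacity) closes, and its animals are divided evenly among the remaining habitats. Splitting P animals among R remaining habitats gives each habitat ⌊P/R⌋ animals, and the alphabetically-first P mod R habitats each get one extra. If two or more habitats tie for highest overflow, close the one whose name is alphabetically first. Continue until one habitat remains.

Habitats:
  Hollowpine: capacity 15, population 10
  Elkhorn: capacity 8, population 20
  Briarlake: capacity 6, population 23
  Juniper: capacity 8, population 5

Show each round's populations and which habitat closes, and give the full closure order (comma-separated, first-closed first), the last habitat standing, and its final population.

Round 1: Briarlake=23 Elkhorn=20 Hollowpine=10 Juniper=5 → close Briarlake (overflow 17)
  23÷3 = 7 each, +1 to first 2
Round 2: Elkhorn=28 Hollowpine=18 Juniper=12 → close Elkhorn (overflow 20)
  28÷2 = 14 each, +1 to first 0
Round 3: Hollowpine=32 Juniper=26 → close Juniper (overflow 18)
  26÷1 = 26 each, +1 to first 0

Closure order: Briarlake, Elkhorn, Juniper
Last habitat: Hollowpine with 58 animals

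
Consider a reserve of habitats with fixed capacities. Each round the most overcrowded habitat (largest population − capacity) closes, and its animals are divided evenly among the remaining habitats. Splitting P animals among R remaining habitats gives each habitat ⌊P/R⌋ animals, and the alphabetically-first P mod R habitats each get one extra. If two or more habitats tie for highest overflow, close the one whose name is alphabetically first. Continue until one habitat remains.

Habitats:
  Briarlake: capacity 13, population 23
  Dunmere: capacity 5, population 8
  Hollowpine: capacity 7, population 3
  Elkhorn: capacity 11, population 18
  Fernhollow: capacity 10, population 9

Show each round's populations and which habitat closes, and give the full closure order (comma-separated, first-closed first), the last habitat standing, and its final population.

Closure order: Briarlake, Elkhorn, Dunmere, Fernhollow
Last habitat: Hollowpine with 61 animals

Round 1: Briarlake=23 Dunmere=8 Elkhorn=18 Fernhollow=9 Hollowpine=3 → close Briarlake (overflow 10)
  23÷4 = 5 each, +1 to first 3
Round 2: Dunmere=14 Elkhorn=24 Fernhollow=15 Hollowpine=8 → close Elkhorn (overflow 13)
  24÷3 = 8 each, +1 to first 0
Round 3: Dunmere=22 Fernhollow=23 Hollowpine=16 → close Dunmere (overflow 17)
  22÷2 = 11 each, +1 to first 0
Round 4: Fernhollow=34 Hollowpine=27 → close Fernhollow (overflow 24)
  34÷1 = 34 each, +1 to first 0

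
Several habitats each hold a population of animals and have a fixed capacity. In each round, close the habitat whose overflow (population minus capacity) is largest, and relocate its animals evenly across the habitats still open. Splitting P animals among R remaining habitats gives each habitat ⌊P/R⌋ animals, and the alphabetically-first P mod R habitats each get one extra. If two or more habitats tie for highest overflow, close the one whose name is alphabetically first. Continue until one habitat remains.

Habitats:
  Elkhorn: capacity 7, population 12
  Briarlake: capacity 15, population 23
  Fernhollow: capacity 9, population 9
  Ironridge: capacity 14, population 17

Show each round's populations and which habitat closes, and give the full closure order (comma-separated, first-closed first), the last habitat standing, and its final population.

Closure order: Briarlake, Elkhorn, Ironridge
Last habitat: Fernhollow with 61 animals

Round 1: Briarlake=23 Elkhorn=12 Fernhollow=9 Ironridge=17 → close Briarlake (overflow 8)
  23÷3 = 7 each, +1 to first 2
Round 2: Elkhorn=20 Fernhollow=17 Ironridge=24 → close Elkhorn (overflow 13)
  20÷2 = 10 each, +1 to first 0
Round 3: Fernhollow=27 Ironridge=34 → close Ironridge (overflow 20)
  34÷1 = 34 each, +1 to first 0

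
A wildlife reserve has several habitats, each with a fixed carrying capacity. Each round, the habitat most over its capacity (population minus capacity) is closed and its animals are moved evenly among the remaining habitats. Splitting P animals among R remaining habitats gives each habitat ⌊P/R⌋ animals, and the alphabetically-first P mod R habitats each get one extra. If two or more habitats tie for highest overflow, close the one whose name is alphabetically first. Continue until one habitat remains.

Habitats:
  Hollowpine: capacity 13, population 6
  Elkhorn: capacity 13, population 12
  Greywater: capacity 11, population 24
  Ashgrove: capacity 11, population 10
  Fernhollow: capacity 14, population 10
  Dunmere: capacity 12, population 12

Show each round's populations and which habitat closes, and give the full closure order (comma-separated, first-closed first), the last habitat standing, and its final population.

Round 1: Ashgrove=10 Dunmere=12 Elkhorn=12 Fernhollow=10 Greywater=24 Hollowpine=6 → close Greywater (overflow 13)
  24÷5 = 4 each, +1 to first 4
Round 2: Ashgrove=15 Dunmere=17 Elkhorn=17 Fernhollow=15 Hollowpine=10 → close Dunmere (overflow 5)
  17÷4 = 4 each, +1 to first 1
Round 3: Ashgrove=20 Elkhorn=21 Fernhollow=19 Hollowpine=14 → close Ashgrove (overflow 9)
  20÷3 = 6 each, +1 to first 2
Round 4: Elkhorn=28 Fernhollow=26 Hollowpine=20 → close Elkhorn (overflow 15)
  28÷2 = 14 each, +1 to first 0
Round 5: Fernhollow=40 Hollowpine=34 → close Fernhollow (overflow 26)
  40÷1 = 40 each, +1 to first 0

Closure order: Greywater, Dunmere, Ashgrove, Elkhorn, Fernhollow
Last habitat: Hollowpine with 74 animals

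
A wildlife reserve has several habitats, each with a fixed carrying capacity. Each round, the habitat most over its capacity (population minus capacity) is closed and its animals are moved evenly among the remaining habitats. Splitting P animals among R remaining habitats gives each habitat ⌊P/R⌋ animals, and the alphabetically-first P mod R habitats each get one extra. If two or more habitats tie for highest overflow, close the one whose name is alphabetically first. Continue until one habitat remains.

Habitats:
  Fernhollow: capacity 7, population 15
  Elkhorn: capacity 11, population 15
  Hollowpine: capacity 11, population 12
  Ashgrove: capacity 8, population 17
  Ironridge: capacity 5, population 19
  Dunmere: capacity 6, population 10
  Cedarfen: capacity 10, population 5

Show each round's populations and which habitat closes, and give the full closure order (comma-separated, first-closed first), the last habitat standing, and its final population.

Closure order: Ironridge, Ashgrove, Fernhollow, Dunmere, Elkhorn, Hollowpine
Last habitat: Cedarfen with 93 animals

Round 1: Ashgrove=17 Cedarfen=5 Dunmere=10 Elkhorn=15 Fernhollow=15 Hollowpine=12 Ironridge=19 → close Ironridge (overflow 14)
  19÷6 = 3 each, +1 to first 1
Round 2: Ashgrove=21 Cedarfen=8 Dunmere=13 Elkhorn=18 Fernhollow=18 Hollowpine=15 → close Ashgrove (overflow 13)
  21÷5 = 4 each, +1 to first 1
Round 3: Cedarfen=13 Dunmere=17 Elkhorn=22 Fernhollow=22 Hollowpine=19 → close Fernhollow (overflow 15)
  22÷4 = 5 each, +1 to first 2
Round 4: Cedarfen=19 Dunmere=23 Elkhorn=27 Hollowpine=24 → close Dunmere (overflow 17)
  23÷3 = 7 each, +1 to first 2
Round 5: Cedarfen=27 Elkhorn=35 Hollowpine=31 → close Elkhorn (overflow 24)
  35÷2 = 17 each, +1 to first 1
Round 6: Cedarfen=45 Hollowpine=48 → close Hollowpine (overflow 37)
  48÷1 = 48 each, +1 to first 0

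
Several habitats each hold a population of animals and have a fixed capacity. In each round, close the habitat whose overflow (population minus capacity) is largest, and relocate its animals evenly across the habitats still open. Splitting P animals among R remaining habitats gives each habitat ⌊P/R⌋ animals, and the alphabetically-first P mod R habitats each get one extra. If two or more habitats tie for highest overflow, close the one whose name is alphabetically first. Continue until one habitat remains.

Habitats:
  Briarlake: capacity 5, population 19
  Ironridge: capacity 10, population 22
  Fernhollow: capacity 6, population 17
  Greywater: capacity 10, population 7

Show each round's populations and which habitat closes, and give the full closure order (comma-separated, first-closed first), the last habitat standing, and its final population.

Closure order: Briarlake, Fernhollow, Ironridge
Last habitat: Greywater with 65 animals

Round 1: Briarlake=19 Fernhollow=17 Greywater=7 Ironridge=22 → close Briarlake (overflow 14)
  19÷3 = 6 each, +1 to first 1
Round 2: Fernhollow=24 Greywater=13 Ironridge=28 → close Fernhollow (overflow 18)
  24÷2 = 12 each, +1 to first 0
Round 3: Greywater=25 Ironridge=40 → close Ironridge (overflow 30)
  40÷1 = 40 each, +1 to first 0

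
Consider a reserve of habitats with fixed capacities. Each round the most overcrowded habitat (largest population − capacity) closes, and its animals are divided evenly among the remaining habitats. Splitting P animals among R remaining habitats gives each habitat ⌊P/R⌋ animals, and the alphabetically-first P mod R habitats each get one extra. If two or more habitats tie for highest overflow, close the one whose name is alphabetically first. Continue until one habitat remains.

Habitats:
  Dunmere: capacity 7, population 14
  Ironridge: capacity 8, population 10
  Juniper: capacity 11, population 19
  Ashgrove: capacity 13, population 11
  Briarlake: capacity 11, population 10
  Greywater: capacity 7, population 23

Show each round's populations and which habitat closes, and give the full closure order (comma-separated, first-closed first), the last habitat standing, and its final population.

Closure order: Greywater, Dunmere, Juniper, Ironridge, Briarlake
Last habitat: Ashgrove with 87 animals

Round 1: Ashgrove=11 Briarlake=10 Dunmere=14 Greywater=23 Ironridge=10 Juniper=19 → close Greywater (overflow 16)
  23÷5 = 4 each, +1 to first 3
Round 2: Ashgrove=16 Briarlake=15 Dunmere=19 Ironridge=14 Juniper=23 → close Dunmere (overflow 12)
  19÷4 = 4 each, +1 to first 3
Round 3: Ashgrove=21 Briarlake=20 Ironridge=19 Juniper=27 → close Juniper (overflow 16)
  27÷3 = 9 each, +1 to first 0
Round 4: Ashgrove=30 Briarlake=29 Ironridge=28 → close Ironridge (overflow 20)
  28÷2 = 14 each, +1 to first 0
Round 5: Ashgrove=44 Briarlake=43 → close Briarlake (overflow 32)
  43÷1 = 43 each, +1 to first 0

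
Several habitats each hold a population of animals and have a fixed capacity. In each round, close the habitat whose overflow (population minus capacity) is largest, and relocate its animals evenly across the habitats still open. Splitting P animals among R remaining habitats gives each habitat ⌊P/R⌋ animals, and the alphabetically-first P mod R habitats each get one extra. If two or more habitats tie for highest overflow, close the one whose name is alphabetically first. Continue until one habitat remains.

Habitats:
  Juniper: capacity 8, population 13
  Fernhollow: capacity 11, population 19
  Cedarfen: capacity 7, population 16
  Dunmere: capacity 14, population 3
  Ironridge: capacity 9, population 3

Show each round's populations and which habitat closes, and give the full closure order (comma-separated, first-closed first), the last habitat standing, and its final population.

Round 1: Cedarfen=16 Dunmere=3 Fernhollow=19 Ironridge=3 Juniper=13 → close Cedarfen (overflow 9)
  16÷4 = 4 each, +1 to first 0
Round 2: Dunmere=7 Fernhollow=23 Ironridge=7 Juniper=17 → close Fernhollow (overflow 12)
  23÷3 = 7 each, +1 to first 2
Round 3: Dunmere=15 Ironridge=15 Juniper=24 → close Juniper (overflow 16)
  24÷2 = 12 each, +1 to first 0
Round 4: Dunmere=27 Ironridge=27 → close Ironridge (overflow 18)
  27÷1 = 27 each, +1 to first 0

Closure order: Cedarfen, Fernhollow, Juniper, Ironridge
Last habitat: Dunmere with 54 animals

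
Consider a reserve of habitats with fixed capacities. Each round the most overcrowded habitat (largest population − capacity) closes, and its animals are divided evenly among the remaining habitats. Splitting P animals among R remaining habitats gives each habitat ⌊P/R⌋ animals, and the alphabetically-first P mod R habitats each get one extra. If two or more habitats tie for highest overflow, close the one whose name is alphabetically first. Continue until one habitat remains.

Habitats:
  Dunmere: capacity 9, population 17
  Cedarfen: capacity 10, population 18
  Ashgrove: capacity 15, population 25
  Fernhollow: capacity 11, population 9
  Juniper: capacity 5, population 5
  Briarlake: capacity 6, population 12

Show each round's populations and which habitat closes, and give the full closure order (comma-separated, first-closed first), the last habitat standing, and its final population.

Closure order: Ashgrove, Cedarfen, Dunmere, Briarlake, Fernhollow
Last habitat: Juniper with 86 animals

Round 1: Ashgrove=25 Briarlake=12 Cedarfen=18 Dunmere=17 Fernhollow=9 Juniper=5 → close Ashgrove (overflow 10)
  25÷5 = 5 each, +1 to first 0
Round 2: Briarlake=17 Cedarfen=23 Dunmere=22 Fernhollow=14 Juniper=10 → close Cedarfen (overflow 13)
  23÷4 = 5 each, +1 to first 3
Round 3: Briarlake=23 Dunmere=28 Fernhollow=20 Juniper=15 → close Dunmere (overflow 19)
  28÷3 = 9 each, +1 to first 1
Round 4: Briarlake=33 Fernhollow=29 Juniper=24 → close Briarlake (overflow 27)
  33÷2 = 16 each, +1 to first 1
Round 5: Fernhollow=46 Juniper=40 → close Fernhollow (overflow 35)
  46÷1 = 46 each, +1 to first 0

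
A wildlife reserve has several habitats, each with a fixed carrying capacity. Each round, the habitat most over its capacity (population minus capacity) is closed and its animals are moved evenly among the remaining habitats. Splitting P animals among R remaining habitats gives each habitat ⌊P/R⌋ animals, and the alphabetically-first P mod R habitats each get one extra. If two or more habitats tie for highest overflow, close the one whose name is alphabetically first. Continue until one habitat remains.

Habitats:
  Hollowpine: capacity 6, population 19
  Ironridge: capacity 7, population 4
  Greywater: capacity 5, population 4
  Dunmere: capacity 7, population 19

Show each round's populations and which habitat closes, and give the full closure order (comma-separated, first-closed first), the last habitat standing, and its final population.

Round 1: Dunmere=19 Greywater=4 Hollowpine=19 Ironridge=4 → close Hollowpine (overflow 13)
  19÷3 = 6 each, +1 to first 1
Round 2: Dunmere=26 Greywater=10 Ironridge=10 → close Dunmere (overflow 19)
  26÷2 = 13 each, +1 to first 0
Round 3: Greywater=23 Ironridge=23 → close Greywater (overflow 18)
  23÷1 = 23 each, +1 to first 0

Closure order: Hollowpine, Dunmere, Greywater
Last habitat: Ironridge with 46 animals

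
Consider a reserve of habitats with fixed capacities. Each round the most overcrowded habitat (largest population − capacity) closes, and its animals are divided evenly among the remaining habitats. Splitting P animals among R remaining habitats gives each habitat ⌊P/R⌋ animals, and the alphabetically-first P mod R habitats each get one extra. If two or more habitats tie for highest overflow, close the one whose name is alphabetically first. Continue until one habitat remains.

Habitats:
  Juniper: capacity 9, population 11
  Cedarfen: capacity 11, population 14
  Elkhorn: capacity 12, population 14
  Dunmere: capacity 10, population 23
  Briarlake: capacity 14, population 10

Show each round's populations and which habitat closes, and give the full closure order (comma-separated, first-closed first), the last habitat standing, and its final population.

Round 1: Briarlake=10 Cedarfen=14 Dunmere=23 Elkhorn=14 Juniper=11 → close Dunmere (overflow 13)
  23÷4 = 5 each, +1 to first 3
Round 2: Briarlake=16 Cedarfen=20 Elkhorn=20 Juniper=16 → close Cedarfen (overflow 9)
  20÷3 = 6 each, +1 to first 2
Round 3: Briarlake=23 Elkhorn=27 Juniper=22 → close Elkhorn (overflow 15)
  27÷2 = 13 each, +1 to first 1
Round 4: Briarlake=37 Juniper=35 → close Juniper (overflow 26)
  35÷1 = 35 each, +1 to first 0

Closure order: Dunmere, Cedarfen, Elkhorn, Juniper
Last habitat: Briarlake with 72 animals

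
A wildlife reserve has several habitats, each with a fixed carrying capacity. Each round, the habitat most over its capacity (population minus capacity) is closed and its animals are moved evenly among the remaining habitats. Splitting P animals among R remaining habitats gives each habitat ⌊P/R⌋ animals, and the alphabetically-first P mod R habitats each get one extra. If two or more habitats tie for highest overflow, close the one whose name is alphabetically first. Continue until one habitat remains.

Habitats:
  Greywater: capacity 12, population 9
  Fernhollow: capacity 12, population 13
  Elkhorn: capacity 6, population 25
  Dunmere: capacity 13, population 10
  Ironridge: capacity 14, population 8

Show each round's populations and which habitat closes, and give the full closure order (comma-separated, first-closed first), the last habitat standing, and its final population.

Closure order: Elkhorn, Fernhollow, Dunmere, Greywater
Last habitat: Ironridge with 65 animals

Round 1: Dunmere=10 Elkhorn=25 Fernhollow=13 Greywater=9 Ironridge=8 → close Elkhorn (overflow 19)
  25÷4 = 6 each, +1 to first 1
Round 2: Dunmere=17 Fernhollow=19 Greywater=15 Ironridge=14 → close Fernhollow (overflow 7)
  19÷3 = 6 each, +1 to first 1
Round 3: Dunmere=24 Greywater=21 Ironridge=20 → close Dunmere (overflow 11)
  24÷2 = 12 each, +1 to first 0
Round 4: Greywater=33 Ironridge=32 → close Greywater (overflow 21)
  33÷1 = 33 each, +1 to first 0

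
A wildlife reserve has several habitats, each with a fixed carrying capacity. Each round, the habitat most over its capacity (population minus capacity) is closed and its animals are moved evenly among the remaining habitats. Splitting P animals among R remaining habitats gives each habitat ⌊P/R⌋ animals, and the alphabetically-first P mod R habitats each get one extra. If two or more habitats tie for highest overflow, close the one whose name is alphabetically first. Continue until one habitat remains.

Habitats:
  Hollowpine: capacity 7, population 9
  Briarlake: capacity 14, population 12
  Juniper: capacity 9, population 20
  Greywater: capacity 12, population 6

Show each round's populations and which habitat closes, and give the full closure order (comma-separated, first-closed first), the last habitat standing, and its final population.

Round 1: Briarlake=12 Greywater=6 Hollowpine=9 Juniper=20 → close Juniper (overflow 11)
  20÷3 = 6 each, +1 to first 2
Round 2: Briarlake=19 Greywater=13 Hollowpine=15 → close Hollowpine (overflow 8)
  15÷2 = 7 each, +1 to first 1
Round 3: Briarlake=27 Greywater=20 → close Briarlake (overflow 13)
  27÷1 = 27 each, +1 to first 0

Closure order: Juniper, Hollowpine, Briarlake
Last habitat: Greywater with 47 animals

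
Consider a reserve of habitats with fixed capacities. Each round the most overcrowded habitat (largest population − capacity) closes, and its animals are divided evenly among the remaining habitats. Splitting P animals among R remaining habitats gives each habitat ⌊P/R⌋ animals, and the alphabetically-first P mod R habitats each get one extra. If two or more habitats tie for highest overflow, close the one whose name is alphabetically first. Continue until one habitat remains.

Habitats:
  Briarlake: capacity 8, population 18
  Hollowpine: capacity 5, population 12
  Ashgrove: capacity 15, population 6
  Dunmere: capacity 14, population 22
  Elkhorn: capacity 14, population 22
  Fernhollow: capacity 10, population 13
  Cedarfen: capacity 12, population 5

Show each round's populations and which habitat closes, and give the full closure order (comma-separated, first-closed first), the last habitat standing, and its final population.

Closure order: Briarlake, Dunmere, Elkhorn, Hollowpine, Fernhollow, Cedarfen
Last habitat: Ashgrove with 98 animals

Round 1: Ashgrove=6 Briarlake=18 Cedarfen=5 Dunmere=22 Elkhorn=22 Fernhollow=13 Hollowpine=12 → close Briarlake (overflow 10)
  18÷6 = 3 each, +1 to first 0
Round 2: Ashgrove=9 Cedarfen=8 Dunmere=25 Elkhorn=25 Fernhollow=16 Hollowpine=15 → close Dunmere (overflow 11)
  25÷5 = 5 each, +1 to first 0
Round 3: Ashgrove=14 Cedarfen=13 Elkhorn=30 Fernhollow=21 Hollowpine=20 → close Elkhorn (overflow 16)
  30÷4 = 7 each, +1 to first 2
Round 4: Ashgrove=22 Cedarfen=21 Fernhollow=28 Hollowpine=27 → close Hollowpine (overflow 22)
  27÷3 = 9 each, +1 to first 0
Round 5: Ashgrove=31 Cedarfen=30 Fernhollow=37 → close Fernhollow (overflow 27)
  37÷2 = 18 each, +1 to first 1
Round 6: Ashgrove=50 Cedarfen=48 → close Cedarfen (overflow 36)
  48÷1 = 48 each, +1 to first 0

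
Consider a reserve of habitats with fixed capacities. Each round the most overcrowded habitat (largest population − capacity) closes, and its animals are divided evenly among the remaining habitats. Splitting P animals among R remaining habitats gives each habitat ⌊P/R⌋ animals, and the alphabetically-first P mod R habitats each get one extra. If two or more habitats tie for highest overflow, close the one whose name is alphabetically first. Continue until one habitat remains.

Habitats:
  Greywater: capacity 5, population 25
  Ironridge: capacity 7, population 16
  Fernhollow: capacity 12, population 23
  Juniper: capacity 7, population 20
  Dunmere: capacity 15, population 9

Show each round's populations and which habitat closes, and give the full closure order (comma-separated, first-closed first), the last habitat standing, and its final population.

Round 1: Dunmere=9 Fernhollow=23 Greywater=25 Ironridge=16 Juniper=20 → close Greywater (overflow 20)
  25÷4 = 6 each, +1 to first 1
Round 2: Dunmere=16 Fernhollow=29 Ironridge=22 Juniper=26 → close Juniper (overflow 19)
  26÷3 = 8 each, +1 to first 2
Round 3: Dunmere=25 Fernhollow=38 Ironridge=30 → close Fernhollow (overflow 26)
  38÷2 = 19 each, +1 to first 0
Round 4: Dunmere=44 Ironridge=49 → close Ironridge (overflow 42)
  49÷1 = 49 each, +1 to first 0

Closure order: Greywater, Juniper, Fernhollow, Ironridge
Last habitat: Dunmere with 93 animals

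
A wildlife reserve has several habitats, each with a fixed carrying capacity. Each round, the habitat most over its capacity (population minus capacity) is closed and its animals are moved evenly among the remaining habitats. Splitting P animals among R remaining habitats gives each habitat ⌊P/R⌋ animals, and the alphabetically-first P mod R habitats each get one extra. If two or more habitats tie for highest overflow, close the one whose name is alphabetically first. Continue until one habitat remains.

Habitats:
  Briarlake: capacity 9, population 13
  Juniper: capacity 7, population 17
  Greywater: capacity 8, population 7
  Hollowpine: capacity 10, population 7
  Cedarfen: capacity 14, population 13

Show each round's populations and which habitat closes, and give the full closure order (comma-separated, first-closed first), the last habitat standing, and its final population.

Closure order: Juniper, Briarlake, Cedarfen, Greywater
Last habitat: Hollowpine with 57 animals

Round 1: Briarlake=13 Cedarfen=13 Greywater=7 Hollowpine=7 Juniper=17 → close Juniper (overflow 10)
  17÷4 = 4 each, +1 to first 1
Round 2: Briarlake=18 Cedarfen=17 Greywater=11 Hollowpine=11 → close Briarlake (overflow 9)
  18÷3 = 6 each, +1 to first 0
Round 3: Cedarfen=23 Greywater=17 Hollowpine=17 → close Cedarfen (overflow 9)
  23÷2 = 11 each, +1 to first 1
Round 4: Greywater=29 Hollowpine=28 → close Greywater (overflow 21)
  29÷1 = 29 each, +1 to first 0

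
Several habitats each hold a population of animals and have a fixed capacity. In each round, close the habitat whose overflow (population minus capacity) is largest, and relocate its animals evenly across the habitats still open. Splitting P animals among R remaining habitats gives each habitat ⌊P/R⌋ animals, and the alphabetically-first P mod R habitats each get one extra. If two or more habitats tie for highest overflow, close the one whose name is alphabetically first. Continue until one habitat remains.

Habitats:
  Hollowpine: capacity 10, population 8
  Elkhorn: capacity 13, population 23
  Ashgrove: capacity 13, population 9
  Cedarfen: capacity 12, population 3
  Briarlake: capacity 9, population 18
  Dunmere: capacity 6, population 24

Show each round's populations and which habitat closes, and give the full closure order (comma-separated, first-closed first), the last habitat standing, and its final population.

Round 1: Ashgrove=9 Briarlake=18 Cedarfen=3 Dunmere=24 Elkhorn=23 Hollowpine=8 → close Dunmere (overflow 18)
  24÷5 = 4 each, +1 to first 4
Round 2: Ashgrove=14 Briarlake=23 Cedarfen=8 Elkhorn=28 Hollowpine=12 → close Elkhorn (overflow 15)
  28÷4 = 7 each, +1 to first 0
Round 3: Ashgrove=21 Briarlake=30 Cedarfen=15 Hollowpine=19 → close Briarlake (overflow 21)
  30÷3 = 10 each, +1 to first 0
Round 4: Ashgrove=31 Cedarfen=25 Hollowpine=29 → close Hollowpine (overflow 19)
  29÷2 = 14 each, +1 to first 1
Round 5: Ashgrove=46 Cedarfen=39 → close Ashgrove (overflow 33)
  46÷1 = 46 each, +1 to first 0

Closure order: Dunmere, Elkhorn, Briarlake, Hollowpine, Ashgrove
Last habitat: Cedarfen with 85 animals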